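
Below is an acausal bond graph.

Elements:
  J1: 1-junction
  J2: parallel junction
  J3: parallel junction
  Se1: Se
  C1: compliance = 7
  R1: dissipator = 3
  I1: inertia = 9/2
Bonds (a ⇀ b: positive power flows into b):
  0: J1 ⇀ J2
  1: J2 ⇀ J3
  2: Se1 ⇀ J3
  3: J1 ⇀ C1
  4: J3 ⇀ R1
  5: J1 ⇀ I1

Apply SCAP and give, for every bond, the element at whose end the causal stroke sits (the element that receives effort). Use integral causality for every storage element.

b2 →J3  (source Se1 imposes e)
b1 →J2  (common-e at J3 fixed by 2)
b4 →R1  (J3: bond 2 brought effort, rest push out)
b0 →J1  (J2 effort already set via bond 1)
b3 →J1  (C1 integral (e out))
b5 →I1  (only one flow-in slot at J1)

#0 |J1
#1 |J2
#2 |J3
#3 |J1
#4 |R1
#5 |I1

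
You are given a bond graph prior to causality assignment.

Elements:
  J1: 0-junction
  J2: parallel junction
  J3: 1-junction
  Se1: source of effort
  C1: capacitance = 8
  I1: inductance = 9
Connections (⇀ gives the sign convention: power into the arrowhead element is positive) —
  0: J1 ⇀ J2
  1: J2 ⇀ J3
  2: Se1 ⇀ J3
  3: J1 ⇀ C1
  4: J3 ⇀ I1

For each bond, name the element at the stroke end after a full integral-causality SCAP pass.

β2 stroke→J3  (Se1 (Se) sets effort on bond)
β3 stroke→J1  (C1: C, integral causality)
β0 stroke→J2  (J1: bond 3 brought effort, rest push out)
β1 stroke→J3  (J2: bond 0 brought effort, rest push out)
β4 stroke→I1  (only one flow-in slot at J3)

bond 0 |J2
bond 1 |J3
bond 2 |J3
bond 3 |J1
bond 4 |I1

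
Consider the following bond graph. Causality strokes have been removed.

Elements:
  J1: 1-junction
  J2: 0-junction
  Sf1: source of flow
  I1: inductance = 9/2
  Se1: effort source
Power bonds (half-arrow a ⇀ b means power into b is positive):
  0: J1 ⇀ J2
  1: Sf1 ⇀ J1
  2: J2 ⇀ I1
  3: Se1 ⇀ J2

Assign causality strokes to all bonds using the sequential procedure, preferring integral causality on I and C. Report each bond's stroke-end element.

#0 |J1
#1 |Sf1
#2 |I1
#3 |J2

#1 →Sf1  (Sf1 (Sf) sets flow on bond)
#3 →J2  (Se1: effort source, stroke at far end)
#0 →J1  (common-f at J1 fixed by 1)
#2 →I1  (J2: bond 3 brought effort, rest push out)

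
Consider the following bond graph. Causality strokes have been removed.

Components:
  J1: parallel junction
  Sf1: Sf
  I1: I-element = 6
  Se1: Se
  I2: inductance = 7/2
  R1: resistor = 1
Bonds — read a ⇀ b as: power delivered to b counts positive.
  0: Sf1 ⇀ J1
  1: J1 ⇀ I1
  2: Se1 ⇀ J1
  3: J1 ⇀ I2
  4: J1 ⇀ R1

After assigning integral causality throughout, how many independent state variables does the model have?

bond 0 stroke→Sf1  (source Sf1 imposes f)
bond 2 stroke→J1  (Se1: effort source, stroke at far end)
bond 1 stroke→I1  (J1 effort already set via bond 2)
bond 3 stroke→I2  (J1: bond 2 brought effort, rest push out)
bond 4 stroke→R1  (J1: bond 2 brought effort, rest push out)

2  (I1, I2 all integral)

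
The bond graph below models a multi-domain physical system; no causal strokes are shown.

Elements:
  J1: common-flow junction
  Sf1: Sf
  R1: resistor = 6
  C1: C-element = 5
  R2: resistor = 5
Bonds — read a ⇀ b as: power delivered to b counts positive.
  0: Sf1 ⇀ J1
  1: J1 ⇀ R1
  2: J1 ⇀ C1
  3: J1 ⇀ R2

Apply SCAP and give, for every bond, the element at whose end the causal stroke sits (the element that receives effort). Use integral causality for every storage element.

#0 stroke→Sf1  (Sf1 fixes flow; stroke at Sf1)
#1 stroke→J1  (J1: bond 0 brought flow, rest push out)
#2 stroke→J1  (common-f at J1 fixed by 0)
#3 stroke→J1  (1-jn J1 has f-setter on 0)

b0 stroke at Sf1
b1 stroke at J1
b2 stroke at J1
b3 stroke at J1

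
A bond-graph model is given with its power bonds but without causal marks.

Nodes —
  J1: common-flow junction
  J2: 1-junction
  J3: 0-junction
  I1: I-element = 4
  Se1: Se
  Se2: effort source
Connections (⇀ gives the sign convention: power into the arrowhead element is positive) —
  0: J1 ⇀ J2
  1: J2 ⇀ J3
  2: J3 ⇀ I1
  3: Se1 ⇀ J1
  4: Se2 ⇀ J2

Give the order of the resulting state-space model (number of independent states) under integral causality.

#3 stroke→J1  (Se1 fixes effort; stroke away)
#4 stroke→J2  (Se2: effort source, stroke at far end)
#0 stroke→J2  (closing 1-jn rule on J1)
#1 stroke→J3  (J2: last free bond brings flow in)
#2 stroke→I1  (J3: bond 1 brought effort, rest push out)

1  (I1 all integral)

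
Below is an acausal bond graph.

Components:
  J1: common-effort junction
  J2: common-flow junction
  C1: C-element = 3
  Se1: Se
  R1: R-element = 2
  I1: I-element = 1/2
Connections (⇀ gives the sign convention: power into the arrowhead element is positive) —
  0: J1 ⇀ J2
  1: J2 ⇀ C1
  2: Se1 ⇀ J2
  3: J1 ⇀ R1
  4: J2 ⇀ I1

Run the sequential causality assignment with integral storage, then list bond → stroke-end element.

b0 →J2
b1 →J2
b2 →J2
b3 →J1
b4 →I1

#2 →J2  (Se1 fixes effort; stroke away)
#1 →J2  (C1 integral (e out))
#4 →I1  (I1: I, integral causality)
#0 →J2  (J2 flow already set via bond 4)
#3 →J1  (J1 needs exactly one e-in)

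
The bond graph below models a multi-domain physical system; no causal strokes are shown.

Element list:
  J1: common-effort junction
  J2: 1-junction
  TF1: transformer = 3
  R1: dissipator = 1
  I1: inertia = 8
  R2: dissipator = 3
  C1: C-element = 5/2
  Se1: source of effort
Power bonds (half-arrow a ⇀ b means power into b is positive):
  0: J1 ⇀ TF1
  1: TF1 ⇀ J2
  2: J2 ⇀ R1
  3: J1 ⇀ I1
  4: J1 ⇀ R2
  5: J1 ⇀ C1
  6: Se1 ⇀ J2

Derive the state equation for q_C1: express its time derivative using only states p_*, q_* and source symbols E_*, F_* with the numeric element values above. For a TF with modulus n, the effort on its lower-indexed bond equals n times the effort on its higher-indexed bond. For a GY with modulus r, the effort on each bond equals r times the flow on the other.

dq_C1/dt = -E_Se1/3 - p_I1/8 - 8*q_C1/45

b6 stroke→J2  (Se1 fixes effort; stroke away)
b3 stroke→I1  (prefer integral on I1)
b5 stroke→J1  (C1 outputs effort q/C1)
b0 stroke→TF1  (0-jn J1 has e-setter on 5)
b4 stroke→R2  (0-jn J1 has e-setter on 5)
b1 stroke→J2  (TF1 one-in-one-out from 0)
b2 stroke→R1  (J2: last free bond brings flow in)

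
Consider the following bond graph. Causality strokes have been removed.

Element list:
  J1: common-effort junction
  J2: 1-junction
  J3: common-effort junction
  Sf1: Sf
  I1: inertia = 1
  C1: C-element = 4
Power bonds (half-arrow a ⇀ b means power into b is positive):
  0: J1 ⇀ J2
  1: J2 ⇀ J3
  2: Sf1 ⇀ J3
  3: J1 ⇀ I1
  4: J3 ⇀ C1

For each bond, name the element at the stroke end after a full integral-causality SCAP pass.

b2 stroke→Sf1  (source Sf1 imposes f)
b3 stroke→I1  (I1 integral (f out))
b0 stroke→J1  (closing 0-jn rule on J1)
b1 stroke→J2  (1-jn J2 has f-setter on 0)
b4 stroke→J3  (closing 0-jn rule on J3)

b0 stroke at J1
b1 stroke at J2
b2 stroke at Sf1
b3 stroke at I1
b4 stroke at J3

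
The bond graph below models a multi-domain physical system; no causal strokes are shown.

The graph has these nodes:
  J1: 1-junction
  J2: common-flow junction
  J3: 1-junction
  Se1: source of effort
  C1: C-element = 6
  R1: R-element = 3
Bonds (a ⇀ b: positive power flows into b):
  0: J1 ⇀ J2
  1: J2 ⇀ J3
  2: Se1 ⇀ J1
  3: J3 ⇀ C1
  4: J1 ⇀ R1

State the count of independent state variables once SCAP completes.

#2 →J1  (source Se1 imposes e)
#3 →J3  (prefer integral on C1)
#1 →J2  (only one flow-in slot at J3)
#0 →J1  (only one flow-in slot at J2)
#4 →R1  (J1 needs exactly one f-in)

1  (C1 all integral)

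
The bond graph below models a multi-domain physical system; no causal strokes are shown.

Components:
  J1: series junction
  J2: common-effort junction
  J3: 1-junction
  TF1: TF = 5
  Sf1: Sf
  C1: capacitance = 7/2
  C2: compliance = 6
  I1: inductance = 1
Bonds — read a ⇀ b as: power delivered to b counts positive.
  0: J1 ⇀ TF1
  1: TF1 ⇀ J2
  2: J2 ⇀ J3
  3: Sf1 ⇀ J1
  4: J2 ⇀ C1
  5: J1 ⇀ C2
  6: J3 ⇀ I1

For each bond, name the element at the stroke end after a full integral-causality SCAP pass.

bond 3 |Sf1  (Sf1: flow source, stroke at near end)
bond 0 |J1  (J1 flow already set via bond 3)
bond 5 |J1  (J1 flow already set via bond 3)
bond 1 |TF1  (TF1: transformer flips bond 0)
bond 4 |J2  (C1 outputs effort q/C1)
bond 2 |J3  (J2 effort already set via bond 4)
bond 6 |I1  (only one flow-in slot at J3)

b0 |J1
b1 |TF1
b2 |J3
b3 |Sf1
b4 |J2
b5 |J1
b6 |I1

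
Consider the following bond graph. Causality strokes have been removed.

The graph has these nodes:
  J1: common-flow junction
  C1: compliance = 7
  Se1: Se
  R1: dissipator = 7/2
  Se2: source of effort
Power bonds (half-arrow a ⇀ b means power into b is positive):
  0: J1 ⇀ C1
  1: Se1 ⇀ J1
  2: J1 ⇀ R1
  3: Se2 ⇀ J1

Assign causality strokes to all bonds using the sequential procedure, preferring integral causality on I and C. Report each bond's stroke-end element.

#0 →J1
#1 →J1
#2 →R1
#3 →J1

β1 stroke→J1  (Se1: effort source, stroke at far end)
β3 stroke→J1  (Se2 (Se) sets effort on bond)
β0 stroke→J1  (C1 outputs effort q/C1)
β2 stroke→R1  (closing 1-jn rule on J1)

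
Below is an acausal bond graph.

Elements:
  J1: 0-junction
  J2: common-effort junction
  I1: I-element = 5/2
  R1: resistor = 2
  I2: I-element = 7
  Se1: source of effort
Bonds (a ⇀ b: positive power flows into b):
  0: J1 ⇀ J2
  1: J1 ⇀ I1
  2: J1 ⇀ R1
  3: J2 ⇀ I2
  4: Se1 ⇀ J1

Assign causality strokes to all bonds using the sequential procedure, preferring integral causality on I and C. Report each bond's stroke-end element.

bond 4 stroke at J1  (Se1 fixes effort; stroke away)
bond 0 stroke at J2  (J1 effort already set via bond 4)
bond 1 stroke at I1  (J1 effort already set via bond 4)
bond 2 stroke at R1  (common-e at J1 fixed by 4)
bond 3 stroke at I2  (common-e at J2 fixed by 0)

β0 |J2
β1 |I1
β2 |R1
β3 |I2
β4 |J1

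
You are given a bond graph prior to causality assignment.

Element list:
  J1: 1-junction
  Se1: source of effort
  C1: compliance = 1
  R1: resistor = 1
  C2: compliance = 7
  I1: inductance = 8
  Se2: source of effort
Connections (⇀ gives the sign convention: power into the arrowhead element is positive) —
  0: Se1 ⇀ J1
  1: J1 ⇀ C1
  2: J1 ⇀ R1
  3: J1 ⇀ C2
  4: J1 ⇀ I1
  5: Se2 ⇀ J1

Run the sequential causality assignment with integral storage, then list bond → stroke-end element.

bond 0 |J1  (Se1 fixes effort; stroke away)
bond 5 |J1  (source Se2 imposes e)
bond 1 |J1  (C1 integral (e out))
bond 3 |J1  (C2 outputs effort q/C2)
bond 4 |I1  (I1 integral (f out))
bond 2 |J1  (common-f at J1 fixed by 4)

#0 →J1
#1 →J1
#2 →J1
#3 →J1
#4 →I1
#5 →J1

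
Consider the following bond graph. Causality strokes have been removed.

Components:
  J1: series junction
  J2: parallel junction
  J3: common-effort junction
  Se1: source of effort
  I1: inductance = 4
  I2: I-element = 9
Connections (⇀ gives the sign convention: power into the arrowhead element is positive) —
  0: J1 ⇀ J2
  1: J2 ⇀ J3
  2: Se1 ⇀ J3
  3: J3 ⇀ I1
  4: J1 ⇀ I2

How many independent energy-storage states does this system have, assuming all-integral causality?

#2 stroke→J3  (source Se1 imposes e)
#1 stroke→J2  (J3 effort already set via bond 2)
#3 stroke→I1  (J3: bond 2 brought effort, rest push out)
#0 stroke→J1  (J2: bond 1 brought effort, rest push out)
#4 stroke→I2  (J1: last free bond brings flow in)

2  (I1, I2 all integral)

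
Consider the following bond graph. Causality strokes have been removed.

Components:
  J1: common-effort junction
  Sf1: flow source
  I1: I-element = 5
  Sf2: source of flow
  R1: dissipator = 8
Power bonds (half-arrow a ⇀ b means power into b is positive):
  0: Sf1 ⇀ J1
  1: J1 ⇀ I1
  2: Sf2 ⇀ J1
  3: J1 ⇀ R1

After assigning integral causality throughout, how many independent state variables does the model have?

1  (I1 all integral)

#0 |Sf1  (source Sf1 imposes f)
#2 |Sf2  (Sf2 fixes flow; stroke at Sf2)
#1 |I1  (I1 integral (f out))
#3 |J1  (J1: last free bond brings effort in)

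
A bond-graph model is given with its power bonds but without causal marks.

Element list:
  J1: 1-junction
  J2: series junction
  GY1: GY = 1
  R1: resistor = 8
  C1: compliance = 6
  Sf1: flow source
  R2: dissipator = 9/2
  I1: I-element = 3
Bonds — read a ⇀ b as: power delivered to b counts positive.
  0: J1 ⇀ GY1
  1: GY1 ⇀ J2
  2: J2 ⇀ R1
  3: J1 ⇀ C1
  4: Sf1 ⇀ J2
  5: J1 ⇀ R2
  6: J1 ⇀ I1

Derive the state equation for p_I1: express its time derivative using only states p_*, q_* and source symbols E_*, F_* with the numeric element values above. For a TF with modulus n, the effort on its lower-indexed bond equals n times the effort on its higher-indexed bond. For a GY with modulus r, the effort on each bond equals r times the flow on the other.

bond 4 stroke→Sf1  (Sf1 (Sf) sets flow on bond)
bond 1 stroke→J2  (J2 flow already set via bond 4)
bond 2 stroke→J2  (J2 flow already set via bond 4)
bond 0 stroke→J1  (GY1: gyrator matches bond 1)
bond 3 stroke→J1  (C1 outputs effort q/C1)
bond 6 stroke→I1  (prefer integral on I1)
bond 5 stroke→J1  (common-f at J1 fixed by 6)

dp_I1/dt = -F_Sf1 - 3*p_I1/2 - q_C1/6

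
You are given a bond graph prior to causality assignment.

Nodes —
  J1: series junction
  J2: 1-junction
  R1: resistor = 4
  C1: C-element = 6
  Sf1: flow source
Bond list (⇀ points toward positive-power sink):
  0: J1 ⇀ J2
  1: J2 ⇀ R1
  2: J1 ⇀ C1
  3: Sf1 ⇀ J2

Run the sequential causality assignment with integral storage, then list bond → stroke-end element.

bond 0 stroke at J2
bond 1 stroke at J2
bond 2 stroke at J1
bond 3 stroke at Sf1

bond 3 stroke at Sf1  (Sf1: flow source, stroke at near end)
bond 0 stroke at J2  (J2: bond 3 brought flow, rest push out)
bond 1 stroke at J2  (J2 flow already set via bond 3)
bond 2 stroke at J1  (J1 flow already set via bond 0)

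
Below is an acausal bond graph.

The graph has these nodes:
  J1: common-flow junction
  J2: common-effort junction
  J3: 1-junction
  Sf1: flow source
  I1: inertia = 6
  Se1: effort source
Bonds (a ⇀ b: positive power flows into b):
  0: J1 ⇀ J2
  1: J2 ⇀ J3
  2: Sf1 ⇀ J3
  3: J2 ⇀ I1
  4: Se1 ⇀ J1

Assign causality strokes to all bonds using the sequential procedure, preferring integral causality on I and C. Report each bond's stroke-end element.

β2 stroke at Sf1  (source Sf1 imposes f)
β4 stroke at J1  (source Se1 imposes e)
β0 stroke at J2  (J1 needs exactly one f-in)
β1 stroke at J3  (common-e at J2 fixed by 0)
β3 stroke at I1  (0-jn J2 has e-setter on 0)

β0 →J2
β1 →J3
β2 →Sf1
β3 →I1
β4 →J1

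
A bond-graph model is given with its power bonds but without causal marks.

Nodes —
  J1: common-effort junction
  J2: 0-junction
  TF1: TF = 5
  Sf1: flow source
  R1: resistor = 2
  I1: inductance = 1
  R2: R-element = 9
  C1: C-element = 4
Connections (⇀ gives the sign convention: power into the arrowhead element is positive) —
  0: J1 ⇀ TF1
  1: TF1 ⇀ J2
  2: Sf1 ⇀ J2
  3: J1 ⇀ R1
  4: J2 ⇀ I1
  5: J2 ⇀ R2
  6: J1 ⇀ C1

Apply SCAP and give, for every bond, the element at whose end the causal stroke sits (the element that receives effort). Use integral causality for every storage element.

bond 2 stroke at Sf1  (Sf1 (Sf) sets flow on bond)
bond 4 stroke at I1  (I1 integral (f out))
bond 6 stroke at J1  (C1: C, integral causality)
bond 0 stroke at TF1  (J1: bond 6 brought effort, rest push out)
bond 3 stroke at R1  (J1 effort already set via bond 6)
bond 1 stroke at J2  (TF1: transformer flips bond 0)
bond 5 stroke at R2  (common-e at J2 fixed by 1)

β0 stroke at TF1
β1 stroke at J2
β2 stroke at Sf1
β3 stroke at R1
β4 stroke at I1
β5 stroke at R2
β6 stroke at J1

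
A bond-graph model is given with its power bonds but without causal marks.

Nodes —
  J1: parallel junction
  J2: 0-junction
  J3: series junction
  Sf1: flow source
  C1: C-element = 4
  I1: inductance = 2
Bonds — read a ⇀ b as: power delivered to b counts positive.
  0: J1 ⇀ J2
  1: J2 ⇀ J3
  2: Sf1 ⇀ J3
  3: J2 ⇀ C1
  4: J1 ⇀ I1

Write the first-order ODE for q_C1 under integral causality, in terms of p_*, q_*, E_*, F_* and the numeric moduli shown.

#2 stroke at Sf1  (source Sf1 imposes f)
#1 stroke at J3  (1-jn J3 has f-setter on 2)
#3 stroke at J2  (C1 integral (e out))
#0 stroke at J1  (common-e at J2 fixed by 3)
#4 stroke at I1  (0-jn J1 has e-setter on 0)

dq_C1/dt = -F_Sf1 - p_I1/2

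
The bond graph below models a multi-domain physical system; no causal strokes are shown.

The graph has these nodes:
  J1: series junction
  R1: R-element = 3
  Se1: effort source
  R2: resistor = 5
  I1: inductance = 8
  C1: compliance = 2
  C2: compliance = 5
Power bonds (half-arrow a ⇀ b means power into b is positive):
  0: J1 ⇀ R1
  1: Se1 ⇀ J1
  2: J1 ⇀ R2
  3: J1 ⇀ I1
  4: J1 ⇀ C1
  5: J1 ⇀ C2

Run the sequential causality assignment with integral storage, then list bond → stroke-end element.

β0 stroke at J1
β1 stroke at J1
β2 stroke at J1
β3 stroke at I1
β4 stroke at J1
β5 stroke at J1

#1 |J1  (Se1 (Se) sets effort on bond)
#3 |I1  (prefer integral on I1)
#0 |J1  (1-jn J1 has f-setter on 3)
#2 |J1  (1-jn J1 has f-setter on 3)
#4 |J1  (J1 flow already set via bond 3)
#5 |J1  (common-f at J1 fixed by 3)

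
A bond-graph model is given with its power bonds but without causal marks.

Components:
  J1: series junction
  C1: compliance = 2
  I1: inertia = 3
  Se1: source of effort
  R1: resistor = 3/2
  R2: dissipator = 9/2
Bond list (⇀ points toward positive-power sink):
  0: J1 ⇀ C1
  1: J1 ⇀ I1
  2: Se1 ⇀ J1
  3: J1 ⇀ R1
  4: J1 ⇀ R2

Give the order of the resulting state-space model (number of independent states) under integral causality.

2  (C1, I1 all integral)

#2 |J1  (Se1: effort source, stroke at far end)
#0 |J1  (C1 outputs effort q/C1)
#1 |I1  (prefer integral on I1)
#3 |J1  (1-jn J1 has f-setter on 1)
#4 |J1  (J1: bond 1 brought flow, rest push out)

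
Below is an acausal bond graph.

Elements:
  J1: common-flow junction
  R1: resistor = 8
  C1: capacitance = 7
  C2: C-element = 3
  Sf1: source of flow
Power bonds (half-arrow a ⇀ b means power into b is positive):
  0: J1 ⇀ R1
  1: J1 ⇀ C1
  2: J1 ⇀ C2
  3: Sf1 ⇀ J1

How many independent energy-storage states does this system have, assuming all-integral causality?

2  (C1, C2 all integral)

b3 →Sf1  (Sf1 (Sf) sets flow on bond)
b0 →J1  (common-f at J1 fixed by 3)
b1 →J1  (J1: bond 3 brought flow, rest push out)
b2 →J1  (1-jn J1 has f-setter on 3)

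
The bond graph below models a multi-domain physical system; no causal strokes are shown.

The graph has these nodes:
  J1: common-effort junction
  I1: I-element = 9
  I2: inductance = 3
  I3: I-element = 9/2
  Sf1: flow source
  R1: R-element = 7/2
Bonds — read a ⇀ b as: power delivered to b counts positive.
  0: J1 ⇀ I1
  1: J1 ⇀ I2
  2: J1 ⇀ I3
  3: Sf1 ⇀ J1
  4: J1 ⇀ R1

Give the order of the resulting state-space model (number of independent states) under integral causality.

β3 stroke at Sf1  (source Sf1 imposes f)
β0 stroke at I1  (I1: I, integral causality)
β1 stroke at I2  (I2: I, integral causality)
β2 stroke at I3  (I3 integral (f out))
β4 stroke at J1  (J1 needs exactly one e-in)

3  (I1, I2, I3 all integral)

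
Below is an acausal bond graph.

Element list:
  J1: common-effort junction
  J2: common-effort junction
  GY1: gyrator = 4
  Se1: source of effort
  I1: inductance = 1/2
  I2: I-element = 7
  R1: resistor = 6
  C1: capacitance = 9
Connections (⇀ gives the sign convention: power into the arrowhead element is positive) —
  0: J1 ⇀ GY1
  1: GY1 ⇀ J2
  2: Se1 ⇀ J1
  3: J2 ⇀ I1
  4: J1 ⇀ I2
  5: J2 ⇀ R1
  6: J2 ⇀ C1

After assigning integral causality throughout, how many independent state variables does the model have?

3  (C1, I1, I2 all integral)

β2 |J1  (Se1 (Se) sets effort on bond)
β0 |GY1  (0-jn J1 has e-setter on 2)
β4 |I2  (common-e at J1 fixed by 2)
β1 |GY1  (GY1 both-in/both-out from 0)
β3 |I1  (I1 outputs flow p/I1)
β6 |J2  (C1 outputs effort q/C1)
β5 |R1  (common-e at J2 fixed by 6)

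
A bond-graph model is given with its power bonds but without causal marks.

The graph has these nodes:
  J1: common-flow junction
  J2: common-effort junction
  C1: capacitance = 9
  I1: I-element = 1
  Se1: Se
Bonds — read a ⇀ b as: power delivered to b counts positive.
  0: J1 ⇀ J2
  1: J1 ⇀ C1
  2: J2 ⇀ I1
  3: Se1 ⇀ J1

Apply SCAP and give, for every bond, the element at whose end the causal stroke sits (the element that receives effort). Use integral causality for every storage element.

#3 |J1  (Se1 fixes effort; stroke away)
#1 |J1  (C1: C, integral causality)
#0 |J2  (J1 needs exactly one f-in)
#2 |I1  (J2: bond 0 brought effort, rest push out)

β0 →J2
β1 →J1
β2 →I1
β3 →J1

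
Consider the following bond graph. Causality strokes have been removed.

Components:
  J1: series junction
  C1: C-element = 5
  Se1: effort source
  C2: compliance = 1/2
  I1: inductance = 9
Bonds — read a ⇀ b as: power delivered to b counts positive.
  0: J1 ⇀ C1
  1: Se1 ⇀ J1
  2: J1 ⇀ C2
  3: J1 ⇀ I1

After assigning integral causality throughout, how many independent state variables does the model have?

3  (C1, C2, I1 all integral)

bond 1 |J1  (Se1 fixes effort; stroke away)
bond 0 |J1  (prefer integral on C1)
bond 2 |J1  (C2 outputs effort q/C2)
bond 3 |I1  (J1: last free bond brings flow in)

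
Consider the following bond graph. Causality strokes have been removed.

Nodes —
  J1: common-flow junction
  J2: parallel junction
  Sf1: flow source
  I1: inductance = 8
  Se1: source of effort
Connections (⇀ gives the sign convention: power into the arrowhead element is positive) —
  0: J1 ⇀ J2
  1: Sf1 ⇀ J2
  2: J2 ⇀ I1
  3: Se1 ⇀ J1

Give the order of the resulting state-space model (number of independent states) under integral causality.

1  (I1 all integral)

bond 1 stroke at Sf1  (source Sf1 imposes f)
bond 3 stroke at J1  (Se1 (Se) sets effort on bond)
bond 0 stroke at J2  (only one flow-in slot at J1)
bond 2 stroke at I1  (J2 effort already set via bond 0)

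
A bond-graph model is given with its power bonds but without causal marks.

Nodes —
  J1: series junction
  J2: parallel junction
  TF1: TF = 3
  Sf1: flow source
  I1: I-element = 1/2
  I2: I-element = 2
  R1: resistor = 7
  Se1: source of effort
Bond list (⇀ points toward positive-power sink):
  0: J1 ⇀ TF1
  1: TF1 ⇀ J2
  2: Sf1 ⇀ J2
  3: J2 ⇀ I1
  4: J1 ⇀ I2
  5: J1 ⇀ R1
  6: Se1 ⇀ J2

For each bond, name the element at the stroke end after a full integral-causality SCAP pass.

β2 stroke→Sf1  (Sf1 fixes flow; stroke at Sf1)
β6 stroke→J2  (Se1 fixes effort; stroke away)
β1 stroke→TF1  (J2 effort already set via bond 6)
β3 stroke→I1  (common-e at J2 fixed by 6)
β0 stroke→J1  (TF1 one-in-one-out from 1)
β4 stroke→I2  (I2 outputs flow p/I2)
β5 stroke→J1  (common-f at J1 fixed by 4)

#0 stroke→J1
#1 stroke→TF1
#2 stroke→Sf1
#3 stroke→I1
#4 stroke→I2
#5 stroke→J1
#6 stroke→J2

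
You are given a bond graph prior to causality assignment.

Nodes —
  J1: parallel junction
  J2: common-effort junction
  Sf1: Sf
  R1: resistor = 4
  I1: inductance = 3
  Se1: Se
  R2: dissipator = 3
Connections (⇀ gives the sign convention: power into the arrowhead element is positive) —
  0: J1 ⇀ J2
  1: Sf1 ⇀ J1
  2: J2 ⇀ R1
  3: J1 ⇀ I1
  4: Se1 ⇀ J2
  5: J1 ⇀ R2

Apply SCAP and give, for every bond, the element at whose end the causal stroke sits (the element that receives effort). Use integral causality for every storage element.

β0 →J1
β1 →Sf1
β2 →R1
β3 →I1
β4 →J2
β5 →R2

b1 →Sf1  (Sf1 (Sf) sets flow on bond)
b4 →J2  (source Se1 imposes e)
b0 →J1  (common-e at J2 fixed by 4)
b2 →R1  (J2: bond 4 brought effort, rest push out)
b3 →I1  (J1: bond 0 brought effort, rest push out)
b5 →R2  (common-e at J1 fixed by 0)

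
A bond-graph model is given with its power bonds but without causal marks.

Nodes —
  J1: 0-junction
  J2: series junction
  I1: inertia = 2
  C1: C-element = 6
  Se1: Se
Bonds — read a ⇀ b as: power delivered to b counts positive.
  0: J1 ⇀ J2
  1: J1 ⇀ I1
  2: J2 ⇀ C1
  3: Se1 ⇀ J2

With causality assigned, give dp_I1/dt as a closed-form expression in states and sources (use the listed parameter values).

#3 |J2  (source Se1 imposes e)
#1 |I1  (prefer integral on I1)
#0 |J1  (J1 needs exactly one e-in)
#2 |J2  (1-jn J2 has f-setter on 0)

dp_I1/dt = -E_Se1 + q_C1/6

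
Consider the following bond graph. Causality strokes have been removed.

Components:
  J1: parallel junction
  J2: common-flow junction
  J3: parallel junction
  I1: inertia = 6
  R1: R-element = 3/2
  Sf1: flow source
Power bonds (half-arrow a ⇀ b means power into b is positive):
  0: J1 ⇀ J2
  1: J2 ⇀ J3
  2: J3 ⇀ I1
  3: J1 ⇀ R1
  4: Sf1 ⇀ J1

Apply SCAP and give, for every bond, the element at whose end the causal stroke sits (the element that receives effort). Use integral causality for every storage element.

β4 |Sf1  (Sf1: flow source, stroke at near end)
β2 |I1  (I1 integral (f out))
β1 |J3  (closing 0-jn rule on J3)
β0 |J2  (common-f at J2 fixed by 1)
β3 |J1  (only one effort-in slot at J1)

β0 →J2
β1 →J3
β2 →I1
β3 →J1
β4 →Sf1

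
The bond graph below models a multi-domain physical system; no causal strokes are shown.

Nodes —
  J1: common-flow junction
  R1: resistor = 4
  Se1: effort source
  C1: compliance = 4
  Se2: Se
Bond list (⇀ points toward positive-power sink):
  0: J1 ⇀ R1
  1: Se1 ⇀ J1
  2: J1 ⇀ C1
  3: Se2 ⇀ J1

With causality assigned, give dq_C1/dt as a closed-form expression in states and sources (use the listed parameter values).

b1 stroke→J1  (Se1 (Se) sets effort on bond)
b3 stroke→J1  (Se2: effort source, stroke at far end)
b2 stroke→J1  (C1 outputs effort q/C1)
b0 stroke→R1  (only one flow-in slot at J1)

dq_C1/dt = E_Se1/4 + E_Se2/4 - q_C1/16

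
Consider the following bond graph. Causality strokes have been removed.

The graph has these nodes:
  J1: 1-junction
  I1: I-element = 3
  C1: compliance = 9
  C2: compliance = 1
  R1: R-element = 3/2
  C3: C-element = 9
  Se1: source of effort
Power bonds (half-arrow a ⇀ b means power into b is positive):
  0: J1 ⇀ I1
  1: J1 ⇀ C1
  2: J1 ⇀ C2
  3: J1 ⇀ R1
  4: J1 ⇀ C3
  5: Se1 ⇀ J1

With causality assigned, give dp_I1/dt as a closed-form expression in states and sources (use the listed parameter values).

bond 5 |J1  (Se1 fixes effort; stroke away)
bond 0 |I1  (I1 integral (f out))
bond 1 |J1  (1-jn J1 has f-setter on 0)
bond 2 |J1  (J1 flow already set via bond 0)
bond 3 |J1  (1-jn J1 has f-setter on 0)
bond 4 |J1  (common-f at J1 fixed by 0)

dp_I1/dt = E_Se1 - p_I1/2 - q_C1/9 - q_C2 - q_C3/9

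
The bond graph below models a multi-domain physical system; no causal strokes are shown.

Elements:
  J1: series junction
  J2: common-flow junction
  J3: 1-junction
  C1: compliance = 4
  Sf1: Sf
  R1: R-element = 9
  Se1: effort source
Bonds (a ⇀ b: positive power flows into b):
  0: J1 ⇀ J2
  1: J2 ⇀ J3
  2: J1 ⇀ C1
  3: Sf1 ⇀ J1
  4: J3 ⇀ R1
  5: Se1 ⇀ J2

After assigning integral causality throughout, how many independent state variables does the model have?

1  (C1 all integral)

#3 stroke→Sf1  (Sf1 (Sf) sets flow on bond)
#5 stroke→J2  (source Se1 imposes e)
#0 stroke→J1  (1-jn J1 has f-setter on 3)
#2 stroke→J1  (common-f at J1 fixed by 3)
#1 stroke→J2  (common-f at J2 fixed by 0)
#4 stroke→J3  (common-f at J3 fixed by 1)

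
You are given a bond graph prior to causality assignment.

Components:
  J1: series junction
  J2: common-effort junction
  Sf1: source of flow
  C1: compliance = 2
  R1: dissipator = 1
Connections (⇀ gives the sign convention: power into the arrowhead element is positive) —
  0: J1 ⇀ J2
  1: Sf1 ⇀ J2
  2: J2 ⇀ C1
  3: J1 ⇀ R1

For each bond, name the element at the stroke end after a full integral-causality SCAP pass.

b1 →Sf1  (Sf1 (Sf) sets flow on bond)
b2 →J2  (C1 outputs effort q/C1)
b0 →J1  (J2 effort already set via bond 2)
b3 →R1  (J1: last free bond brings flow in)

b0 stroke→J1
b1 stroke→Sf1
b2 stroke→J2
b3 stroke→R1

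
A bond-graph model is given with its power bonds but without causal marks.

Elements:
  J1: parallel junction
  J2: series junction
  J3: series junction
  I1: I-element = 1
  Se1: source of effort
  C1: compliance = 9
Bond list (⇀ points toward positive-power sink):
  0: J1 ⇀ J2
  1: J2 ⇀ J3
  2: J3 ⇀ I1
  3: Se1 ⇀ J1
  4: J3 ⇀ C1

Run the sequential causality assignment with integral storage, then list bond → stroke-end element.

b0 stroke at J2
b1 stroke at J3
b2 stroke at I1
b3 stroke at J1
b4 stroke at J3

β3 stroke→J1  (Se1 (Se) sets effort on bond)
β0 stroke→J2  (J1 effort already set via bond 3)
β1 stroke→J3  (only one flow-in slot at J2)
β2 stroke→I1  (prefer integral on I1)
β4 stroke→J3  (1-jn J3 has f-setter on 2)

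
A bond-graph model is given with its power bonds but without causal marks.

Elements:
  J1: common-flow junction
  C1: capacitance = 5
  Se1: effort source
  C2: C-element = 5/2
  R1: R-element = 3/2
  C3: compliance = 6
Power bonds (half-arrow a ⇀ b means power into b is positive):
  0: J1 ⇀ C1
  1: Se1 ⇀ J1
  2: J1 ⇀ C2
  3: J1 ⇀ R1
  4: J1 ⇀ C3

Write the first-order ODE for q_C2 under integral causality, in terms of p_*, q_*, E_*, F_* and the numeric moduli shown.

β1 →J1  (Se1 fixes effort; stroke away)
β0 →J1  (C1: C, integral causality)
β2 →J1  (C2 integral (e out))
β4 →J1  (C3 outputs effort q/C3)
β3 →R1  (J1 needs exactly one f-in)

dq_C2/dt = 2*E_Se1/3 - 2*q_C1/15 - 4*q_C2/15 - q_C3/9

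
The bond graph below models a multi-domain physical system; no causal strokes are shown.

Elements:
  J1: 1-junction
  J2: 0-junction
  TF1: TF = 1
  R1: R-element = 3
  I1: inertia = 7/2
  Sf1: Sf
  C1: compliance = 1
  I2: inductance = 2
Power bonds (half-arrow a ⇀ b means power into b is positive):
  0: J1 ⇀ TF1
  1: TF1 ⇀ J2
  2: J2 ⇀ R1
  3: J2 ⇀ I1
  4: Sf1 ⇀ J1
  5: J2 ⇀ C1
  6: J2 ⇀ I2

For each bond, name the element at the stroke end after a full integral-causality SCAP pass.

β0 stroke at J1
β1 stroke at TF1
β2 stroke at R1
β3 stroke at I1
β4 stroke at Sf1
β5 stroke at J2
β6 stroke at I2

b4 →Sf1  (source Sf1 imposes f)
b0 →J1  (common-f at J1 fixed by 4)
b1 →TF1  (TF1 one-in-one-out from 0)
b3 →I1  (prefer integral on I1)
b5 →J2  (C1 outputs effort q/C1)
b2 →R1  (J2 effort already set via bond 5)
b6 →I2  (common-e at J2 fixed by 5)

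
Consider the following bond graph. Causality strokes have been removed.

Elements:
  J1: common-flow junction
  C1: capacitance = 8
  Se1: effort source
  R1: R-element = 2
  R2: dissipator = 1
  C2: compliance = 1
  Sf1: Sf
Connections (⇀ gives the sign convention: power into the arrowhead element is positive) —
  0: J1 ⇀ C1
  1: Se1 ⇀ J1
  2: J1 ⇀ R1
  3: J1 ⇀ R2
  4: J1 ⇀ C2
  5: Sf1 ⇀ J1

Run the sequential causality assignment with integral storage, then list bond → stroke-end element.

#0 |J1
#1 |J1
#2 |J1
#3 |J1
#4 |J1
#5 |Sf1

#1 →J1  (Se1 (Se) sets effort on bond)
#5 →Sf1  (Sf1 (Sf) sets flow on bond)
#0 →J1  (common-f at J1 fixed by 5)
#2 →J1  (J1: bond 5 brought flow, rest push out)
#3 →J1  (common-f at J1 fixed by 5)
#4 →J1  (J1: bond 5 brought flow, rest push out)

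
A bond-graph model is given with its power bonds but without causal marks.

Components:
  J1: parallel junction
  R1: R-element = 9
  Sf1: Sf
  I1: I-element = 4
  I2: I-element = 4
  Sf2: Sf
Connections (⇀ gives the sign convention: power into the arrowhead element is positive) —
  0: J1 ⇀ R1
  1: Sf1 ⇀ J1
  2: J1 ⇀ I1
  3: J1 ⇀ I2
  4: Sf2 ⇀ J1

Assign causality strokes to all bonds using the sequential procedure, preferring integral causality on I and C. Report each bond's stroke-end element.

b0 →J1
b1 →Sf1
b2 →I1
b3 →I2
b4 →Sf2

b1 →Sf1  (Sf1: flow source, stroke at near end)
b4 →Sf2  (source Sf2 imposes f)
b2 →I1  (I1: I, integral causality)
b3 →I2  (prefer integral on I2)
b0 →J1  (only one effort-in slot at J1)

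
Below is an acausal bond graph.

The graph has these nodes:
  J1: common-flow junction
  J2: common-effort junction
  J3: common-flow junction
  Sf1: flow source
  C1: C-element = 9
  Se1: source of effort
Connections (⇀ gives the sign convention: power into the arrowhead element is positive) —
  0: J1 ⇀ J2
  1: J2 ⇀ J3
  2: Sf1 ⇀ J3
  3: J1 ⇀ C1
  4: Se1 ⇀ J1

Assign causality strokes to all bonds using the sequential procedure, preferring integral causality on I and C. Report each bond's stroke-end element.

bond 2 |Sf1  (Sf1 fixes flow; stroke at Sf1)
bond 4 |J1  (Se1 fixes effort; stroke away)
bond 1 |J3  (J3: bond 2 brought flow, rest push out)
bond 0 |J2  (only one effort-in slot at J2)
bond 3 |J1  (common-f at J1 fixed by 0)

#0 |J2
#1 |J3
#2 |Sf1
#3 |J1
#4 |J1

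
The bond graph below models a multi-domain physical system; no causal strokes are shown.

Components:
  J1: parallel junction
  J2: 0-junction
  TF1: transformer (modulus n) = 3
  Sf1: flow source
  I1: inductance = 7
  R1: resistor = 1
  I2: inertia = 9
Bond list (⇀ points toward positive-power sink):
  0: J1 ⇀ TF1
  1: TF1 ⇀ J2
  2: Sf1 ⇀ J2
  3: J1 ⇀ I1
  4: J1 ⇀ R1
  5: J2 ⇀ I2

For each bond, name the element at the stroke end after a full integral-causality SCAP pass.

bond 0 stroke→TF1
bond 1 stroke→J2
bond 2 stroke→Sf1
bond 3 stroke→I1
bond 4 stroke→J1
bond 5 stroke→I2

β2 |Sf1  (Sf1: flow source, stroke at near end)
β3 |I1  (I1 integral (f out))
β5 |I2  (I2 outputs flow p/I2)
β1 |J2  (J2 needs exactly one e-in)
β0 |TF1  (through TF1, causality passes straight; one stroke at TF1)
β4 |J1  (only one effort-in slot at J1)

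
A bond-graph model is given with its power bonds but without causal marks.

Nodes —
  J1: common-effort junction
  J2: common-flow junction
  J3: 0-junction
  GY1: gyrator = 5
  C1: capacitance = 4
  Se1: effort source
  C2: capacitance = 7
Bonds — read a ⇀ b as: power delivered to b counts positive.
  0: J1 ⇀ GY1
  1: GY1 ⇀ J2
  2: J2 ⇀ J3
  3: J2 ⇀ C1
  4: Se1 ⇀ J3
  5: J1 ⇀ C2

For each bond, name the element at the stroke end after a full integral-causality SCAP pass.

β4 stroke at J3  (Se1: effort source, stroke at far end)
β2 stroke at J2  (common-e at J3 fixed by 4)
β3 stroke at J2  (C1 integral (e out))
β1 stroke at GY1  (closing 1-jn rule on J2)
β0 stroke at GY1  (through GY1, causality inverts; strokes same side of GY1)
β5 stroke at J1  (closing 0-jn rule on J1)

b0 |GY1
b1 |GY1
b2 |J2
b3 |J2
b4 |J3
b5 |J1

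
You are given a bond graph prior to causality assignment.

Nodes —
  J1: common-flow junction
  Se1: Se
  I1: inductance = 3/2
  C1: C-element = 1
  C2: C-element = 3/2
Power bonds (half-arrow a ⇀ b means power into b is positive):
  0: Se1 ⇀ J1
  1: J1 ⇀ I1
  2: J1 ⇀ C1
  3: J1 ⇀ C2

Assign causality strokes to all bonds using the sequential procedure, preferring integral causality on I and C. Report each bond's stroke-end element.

#0 |J1
#1 |I1
#2 |J1
#3 |J1

bond 0 →J1  (Se1 (Se) sets effort on bond)
bond 1 →I1  (prefer integral on I1)
bond 2 →J1  (J1: bond 1 brought flow, rest push out)
bond 3 →J1  (J1: bond 1 brought flow, rest push out)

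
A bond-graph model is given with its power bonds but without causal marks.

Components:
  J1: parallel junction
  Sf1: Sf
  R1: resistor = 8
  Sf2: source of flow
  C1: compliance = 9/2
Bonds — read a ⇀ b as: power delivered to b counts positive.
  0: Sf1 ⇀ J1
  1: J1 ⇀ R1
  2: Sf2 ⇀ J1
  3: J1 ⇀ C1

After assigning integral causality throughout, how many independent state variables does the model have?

β0 |Sf1  (Sf1 (Sf) sets flow on bond)
β2 |Sf2  (Sf2 fixes flow; stroke at Sf2)
β3 |J1  (C1: C, integral causality)
β1 |R1  (0-jn J1 has e-setter on 3)

1  (C1 all integral)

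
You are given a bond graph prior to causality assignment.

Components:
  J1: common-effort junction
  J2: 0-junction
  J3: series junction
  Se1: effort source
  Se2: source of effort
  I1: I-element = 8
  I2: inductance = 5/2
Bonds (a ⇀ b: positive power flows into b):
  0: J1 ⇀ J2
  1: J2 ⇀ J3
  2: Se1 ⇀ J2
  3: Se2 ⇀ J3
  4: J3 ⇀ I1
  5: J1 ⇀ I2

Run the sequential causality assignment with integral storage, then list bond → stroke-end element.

β0 →J1
β1 →J3
β2 →J2
β3 →J3
β4 →I1
β5 →I2

β2 →J2  (Se1: effort source, stroke at far end)
β3 →J3  (Se2 fixes effort; stroke away)
β0 →J1  (J2: bond 2 brought effort, rest push out)
β1 →J3  (J2 effort already set via bond 2)
β4 →I1  (only one flow-in slot at J3)
β5 →I2  (0-jn J1 has e-setter on 0)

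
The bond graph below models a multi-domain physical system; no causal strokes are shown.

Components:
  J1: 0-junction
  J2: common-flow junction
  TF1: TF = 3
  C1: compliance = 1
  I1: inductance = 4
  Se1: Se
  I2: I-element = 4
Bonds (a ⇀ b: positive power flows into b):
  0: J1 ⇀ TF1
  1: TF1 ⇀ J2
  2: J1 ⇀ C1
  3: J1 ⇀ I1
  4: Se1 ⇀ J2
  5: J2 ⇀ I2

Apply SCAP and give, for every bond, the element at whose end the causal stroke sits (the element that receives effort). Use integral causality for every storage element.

b4 stroke at J2  (Se1: effort source, stroke at far end)
b2 stroke at J1  (C1 integral (e out))
b0 stroke at TF1  (0-jn J1 has e-setter on 2)
b3 stroke at I1  (common-e at J1 fixed by 2)
b1 stroke at J2  (TF1 one-in-one-out from 0)
b5 stroke at I2  (J2: last free bond brings flow in)

bond 0 stroke→TF1
bond 1 stroke→J2
bond 2 stroke→J1
bond 3 stroke→I1
bond 4 stroke→J2
bond 5 stroke→I2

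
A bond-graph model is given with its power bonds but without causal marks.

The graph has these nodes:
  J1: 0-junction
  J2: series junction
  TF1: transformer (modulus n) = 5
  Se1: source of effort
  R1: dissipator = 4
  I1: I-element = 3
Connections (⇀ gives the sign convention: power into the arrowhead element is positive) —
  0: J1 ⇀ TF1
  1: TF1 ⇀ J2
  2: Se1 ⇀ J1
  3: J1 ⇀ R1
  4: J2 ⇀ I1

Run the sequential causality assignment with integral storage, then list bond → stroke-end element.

β0 stroke at TF1
β1 stroke at J2
β2 stroke at J1
β3 stroke at R1
β4 stroke at I1

bond 2 →J1  (Se1 fixes effort; stroke away)
bond 0 →TF1  (common-e at J1 fixed by 2)
bond 3 →R1  (0-jn J1 has e-setter on 2)
bond 1 →J2  (TF1 one-in-one-out from 0)
bond 4 →I1  (closing 1-jn rule on J2)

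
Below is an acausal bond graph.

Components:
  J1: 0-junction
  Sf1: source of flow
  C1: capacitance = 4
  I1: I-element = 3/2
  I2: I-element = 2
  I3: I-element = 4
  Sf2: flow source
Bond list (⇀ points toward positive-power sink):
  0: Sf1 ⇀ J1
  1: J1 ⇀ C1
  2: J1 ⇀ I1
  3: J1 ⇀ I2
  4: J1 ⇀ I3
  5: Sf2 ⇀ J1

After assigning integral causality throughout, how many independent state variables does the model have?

4  (C1, I1, I2, I3 all integral)

β0 |Sf1  (source Sf1 imposes f)
β5 |Sf2  (Sf2 (Sf) sets flow on bond)
β1 |J1  (C1: C, integral causality)
β2 |I1  (0-jn J1 has e-setter on 1)
β3 |I2  (J1: bond 1 brought effort, rest push out)
β4 |I3  (common-e at J1 fixed by 1)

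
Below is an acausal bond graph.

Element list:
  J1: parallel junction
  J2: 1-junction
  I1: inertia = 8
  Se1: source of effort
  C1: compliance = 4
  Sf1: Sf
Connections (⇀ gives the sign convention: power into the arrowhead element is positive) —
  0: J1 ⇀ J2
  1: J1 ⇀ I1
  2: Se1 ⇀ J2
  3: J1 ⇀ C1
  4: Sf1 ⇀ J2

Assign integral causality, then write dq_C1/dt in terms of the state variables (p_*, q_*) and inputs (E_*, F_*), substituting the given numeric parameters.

dq_C1/dt = -F_Sf1 - p_I1/8

bond 2 stroke at J2  (source Se1 imposes e)
bond 4 stroke at Sf1  (Sf1: flow source, stroke at near end)
bond 0 stroke at J2  (common-f at J2 fixed by 4)
bond 1 stroke at I1  (prefer integral on I1)
bond 3 stroke at J1  (only one effort-in slot at J1)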